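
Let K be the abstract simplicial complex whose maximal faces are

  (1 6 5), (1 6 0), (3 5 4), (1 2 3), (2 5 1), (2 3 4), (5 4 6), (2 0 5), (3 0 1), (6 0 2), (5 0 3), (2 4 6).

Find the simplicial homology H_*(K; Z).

Take the total order 0 < 1 < 2 < 3 < 4 < 5 < 6 on the vertex set. Then K (dimension 2) consists of the simplices:

  0-simplices (7): [0], [1], [2], [3], [4], [5], [6]
  1-simplices (18): [0,1], [0,2], [0,3], [0,5], [0,6], [1,2], [1,3], [1,5], [1,6], [2,3], [2,4], [2,5], [2,6], [3,4], [3,5], [4,5], [4,6], [5,6]
  2-simplices (12): [0,1,3], [0,1,6], [0,2,5], [0,2,6], [0,3,5], [1,2,3], [1,2,5], [1,5,6], [2,3,4], [2,4,6], [3,4,5], [4,5,6]

giving chain groups C_0 ≅ Z^7, C_1 ≅ Z^18, C_2 ≅ Z^12.

Boundary ∂_1: C_1 → C_0 maps an edge to its endpoints' difference, ∂[p,q] = q − p. For instance
  ∂[4,5] = [5] − [4].
The resulting 7×18 matrix has rank 6, and its Smith normal form has invariant factors (1,1,1,1,1,1).

∂_2: C_2 → C_1 acts by ∂[p,q,r] = [q,r] − [p,r] + [p,q]. For instance
  ∂[1,5,6] = [5,6] − [1,6] + [1,5],
  ∂[0,1,6] = [1,6] − [0,6] + [0,1].
As a 18×12 matrix over Z this has rank 12, with invariant factors (1,1,1,1,1,1,1,1,1,1,1,2).

From H_k ≅ ker(∂_k) / im(∂_{k+1}) we obtain:

  H_0: rank C_0 − rank ∂_1 = 7 − 6 = 1, and the invariant factors of ∂_1 are all 1, so H_0 ≅ Z.
  H_1: rank ker ∂_1 − rank ∂_2 = (18 − 6) − 12 = 0, and ∂_2 has invariant factor 2 > 1, so H_1 ≅ Z/2Z.
  H_2: rank ker ∂_2 − rank ∂_3 = (12 − 12) − 0 = 0, and there is no ∂_3, so H_2 ≅ 0.

As a check, the Euler characteristic is 7 − 18 + 12 = 1, which agrees with 1 − 0 + 0 = 1.
(K is a triangulation of the real projective plane RP^2.)

H_0 ≅ Z,  H_1 ≅ Z/2Z,  H_2 = 0.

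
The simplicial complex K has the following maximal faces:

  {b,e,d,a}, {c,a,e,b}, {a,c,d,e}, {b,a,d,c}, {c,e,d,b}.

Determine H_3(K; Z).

K has 5 vertices, 10 edges, 10 triangles, 5 3-simplices.
rank ∂_3 = 4, rank ∂_4 = 0 ⇒ b_3 = 5 − 4 − 0 = 1. So H_3 ≅ Z.

H_3 ≅ Z.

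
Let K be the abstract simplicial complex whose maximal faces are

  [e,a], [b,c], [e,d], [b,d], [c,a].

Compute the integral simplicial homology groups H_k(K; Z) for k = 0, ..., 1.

Fix the vertex order a < b < c < d < e and write every simplex with vertices in increasing order. Then dim K = 1 and the simplices of K are:

  0-simplices (5): a, b, c, d, e
  1-simplices (5): ac, ae, bc, bd, de

Hence C_0 ≅ Z^5, C_1 ≅ Z^5.

∂_1: C_1 → C_0 sends each edge [p,q] (with p < q) to q − p. For instance
  ∂bd = d − b.
The 5×5 boundary matrix has rank 4 and Smith normal form diag(1,1,1,1).

Reading off H_k = ker ∂_k / im ∂_{k+1}:

  H_0: rank C_0 − rank ∂_1 = 5 − 4 = 1, and the invariant factors of ∂_1 are all 1, so H_0 = Z.
  H_1: rank ker ∂_1 − rank ∂_2 = (5 − 4) − 0 = 1, and there is no ∂_2, so H_1 = Z.

H_0 ≅ Z,  H_1 ≅ Z.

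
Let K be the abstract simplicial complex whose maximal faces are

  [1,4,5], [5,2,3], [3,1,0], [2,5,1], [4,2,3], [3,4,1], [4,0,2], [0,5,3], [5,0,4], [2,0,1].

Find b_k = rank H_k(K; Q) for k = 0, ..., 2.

Fix the vertex order 0 < 1 < 2 < 3 < 4 < 5 and write every simplex with vertices in increasing order. Then dim K = 2 and the simplices of K are:

  0-simplices (6): [0], [1], [2], [3], [4], [5]
  1-simplices (15): [0,1], [0,2], [0,3], [0,4], [0,5], [1,2], [1,3], [1,4], [1,5], [2,3], [2,4], [2,5], [3,4], [3,5], [4,5]
  2-simplices (10): [0,1,2], [0,1,3], [0,2,4], [0,3,5], [0,4,5], [1,2,5], [1,3,4], [1,4,5], [2,3,4], [2,3,5]

so the chain groups are C_0 ≅ Z^6, C_1 ≅ Z^15, C_2 ≅ Z^10.

The boundary map ∂_1: C_1 → C_0 maps an edge to its endpoints' difference, ∂[p,q] = q − p. For instance
  ∂[2,5] = [5] − [2].
This gives a 6×15 integer matrix of rank 5; reducing to Smith normal form yields diagonal entries (1,1,1,1,1).

∂_2: C_2 → C_1 maps a triangle to the signed sum of its edges. For instance
  ∂[0,4,5] = [4,5] − [0,5] + [0,4],
  ∂[1,2,5] = [2,5] − [1,5] + [1,2].
As a 15×10 matrix over Z this has rank 10, with invariant factors (1,1,1,1,1,1,1,1,1,2).

Reading off H_k = ker ∂_k / im ∂_{k+1}:

  H_0: rank C_0 − rank ∂_1 = 6 − 5 = 1, and the invariant factors of ∂_1 are all 1, so H_0 = Z.
  H_1: rank ker ∂_1 − rank ∂_2 = (15 − 5) − 10 = 0, and ∂_2 has invariant factor 2 > 1, so H_1 = Z/2.
  H_2: rank ker ∂_2 − rank ∂_3 = (10 − 10) − 0 = 0, and there is no ∂_3, so H_2 = 0.

Hence the Betti numbers are b_0 = 1, b_1 = 0, b_2 = 0.

b_0 = 1, b_1 = 0, b_2 = 0.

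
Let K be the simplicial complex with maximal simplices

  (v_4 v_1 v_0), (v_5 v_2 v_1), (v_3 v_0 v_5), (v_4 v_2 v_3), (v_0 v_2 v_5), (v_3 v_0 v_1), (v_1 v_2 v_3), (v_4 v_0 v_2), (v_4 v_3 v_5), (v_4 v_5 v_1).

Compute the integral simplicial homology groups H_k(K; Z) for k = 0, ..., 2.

We work with the vertex ordering v_0 < v_1 < v_2 < v_3 < v_4 < v_5. The simplices of K, each written with vertices in increasing order, are:

  0-simplices (6): [v_0], [v_1], [v_2], [v_3], [v_4], [v_5]
  1-simplices (15): (15 of them)
  2-simplices (10): [v_0,v_1,v_3], [v_0,v_1,v_4], [v_0,v_2,v_4], [v_0,v_2,v_5], [v_0,v_3,v_5], [v_1,v_2,v_3], [v_1,v_2,v_5], [v_1,v_4,v_5], [v_2,v_3,v_4], [v_3,v_4,v_5]

giving chain groups C_0 ≅ Z^6, C_1 ≅ Z^15, C_2 ≅ Z^10.

The boundary map ∂_1: C_1 → C_0 maps an edge to its endpoints' difference, ∂[p,q] = q − p. For instance
  ∂[v_3,v_5] = [v_5] − [v_3].
This gives a 6×15 integer matrix of rank 5; reducing to Smith normal form yields diagonal entries (1,1,1,1,1).

The boundary map ∂_2: C_2 → C_1 maps a triangle to the signed sum of its edges. For instance
  ∂[v_0,v_3,v_5] = [v_3,v_5] − [v_0,v_5] + [v_0,v_3],
  ∂[v_2,v_3,v_4] = [v_3,v_4] − [v_2,v_4] + [v_2,v_3].
The resulting 15×10 matrix has rank 10, and its Smith normal form has invariant factors (1,1,1,1,1,1,1,1,1,2).

Now H_k = ker ∂_k / im ∂_{k+1}, so:

  H_0: rank C_0 − rank ∂_1 = 6 − 5 = 1, and the invariant factors of ∂_1 are all 1, so H_0 ≅ Z.
  H_1: rank ker ∂_1 − rank ∂_2 = (15 − 5) − 10 = 0, and ∂_2 has invariant factor 2 > 1, so H_1 ≅ Z/2.
  H_2: rank ker ∂_2 − rank ∂_3 = (10 − 10) − 0 = 0, and there is no ∂_3, so H_2 ≅ 0.

(K is a triangulation of the real projective plane RP^2.)

H_0 ≅ Z,  H_1 ≅ Z/2,  H_2 = 0.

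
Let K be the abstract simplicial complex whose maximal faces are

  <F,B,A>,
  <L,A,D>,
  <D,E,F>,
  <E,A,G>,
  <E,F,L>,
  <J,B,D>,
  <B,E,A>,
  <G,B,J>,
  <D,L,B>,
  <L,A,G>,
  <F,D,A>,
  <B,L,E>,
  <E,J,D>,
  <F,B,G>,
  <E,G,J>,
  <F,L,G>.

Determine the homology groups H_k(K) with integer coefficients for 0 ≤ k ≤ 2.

Fix the vertex order A < B < D < E < F < G < J < L and write every simplex with vertices in increasing order. Then dim K = 2 and the simplices of K are:

  0-simplices (8): A, B, D, E, F, G, J, L
  1-simplices (24): AB, AD, AE, AF, AG, AL, BD, BE, BF, BG, BJ, BL, DE, DF, DJ, DL, EF, EG, EJ, EL, FG, FL, GJ, GL
  2-simplices (16): ABE, ABF, ADF, ADL, AEG, AGL, BDJ, BDL, BEL, BFG, BGJ, DEF, DEJ, EFL, EGJ, FGL

Hence C_0 ≅ Z^8, C_1 ≅ Z^24, C_2 ≅ Z^16.

Boundary ∂_1: C_1 → C_0 is given by ∂[p,q] = [q] − [p]. For instance
  ∂DJ = J − D.
This gives a 8×24 integer matrix of rank 7; reducing to Smith normal form yields diagonal entries (1,1,1,1,1,1,1).

∂_2: C_2 → C_1 maps a triangle to the signed sum of its edges. For instance
  ∂EFL = FL − EL + EF,
  ∂BDL = DL − BL + BD.
This gives a 24×16 integer matrix of rank 15; reducing to Smith normal form yields diagonal entries (1,1,1,1,1,1,1,1,1,1,1,1,1,1,1).

Computing H_k = (kernel of ∂_k) / (image of ∂_{k+1}):

  H_0: rank C_0 − rank ∂_1 = 8 − 7 = 1, and the invariant factors of ∂_1 are all 1, so H_0 ≅ Z.
  H_1: rank ker ∂_1 − rank ∂_2 = (24 − 7) − 15 = 2, and the invariant factors of ∂_2 are all 1, so H_1 ≅ Z^2.
  H_2: rank ker ∂_2 − rank ∂_3 = (16 − 15) − 0 = 1, and there is no ∂_3, so H_2 ≅ Z.

As a check, the Euler characteristic is 8 − 24 + 16 = 0, which agrees with 1 − 2 + 1 = 0.

H_0 = Z,  H_1 = Z^2,  H_2 = Z.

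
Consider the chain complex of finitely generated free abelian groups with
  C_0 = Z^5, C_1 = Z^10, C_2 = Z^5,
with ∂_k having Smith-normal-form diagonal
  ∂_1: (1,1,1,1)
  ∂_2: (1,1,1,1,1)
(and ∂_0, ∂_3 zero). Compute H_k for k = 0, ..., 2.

H_0 ≅ Z,  H_1 ≅ Z,  H_2 = 0.

H_0: b_0 = 5 − 0 − 4 = 1; torsion from ∂_1 factors > 1: none. So H_0 ≅ Z.
H_1: b_1 = 10 − 4 − 5 = 1; torsion from ∂_2 factors > 1: none. So H_1 ≅ Z.
H_2: b_2 = 5 − 5 − 0 = 0; torsion from ∂_3 factors > 1: none. So H_2 ≅ 0.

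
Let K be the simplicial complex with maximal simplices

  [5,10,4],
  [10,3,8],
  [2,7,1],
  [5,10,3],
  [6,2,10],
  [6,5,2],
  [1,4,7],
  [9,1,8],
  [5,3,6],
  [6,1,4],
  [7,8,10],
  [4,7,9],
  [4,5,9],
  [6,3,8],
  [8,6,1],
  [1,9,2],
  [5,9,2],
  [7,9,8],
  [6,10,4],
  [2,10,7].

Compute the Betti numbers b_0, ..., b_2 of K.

b_0 = 1, b_1 = 1, b_2 = 0.

K has 10 vertices, 30 edges, 20 triangles.
rank ∂_0 = 0, rank ∂_1 = 9 ⇒ b_0 = 10 − 0 − 9 = 1; all invariant factors of ∂_1 are 1 so no torsion. So H_0 ≅ Z.
rank ∂_1 = 9, rank ∂_2 = 20 ⇒ b_1 = 30 − 9 − 20 = 1; ∂_2 has invariant factor(s) [2] giving torsion. So H_1 ≅ Z ⊕ Z_2.
rank ∂_2 = 20, rank ∂_3 = 0 ⇒ b_2 = 20 − 20 − 0 = 0. So H_2 ≅ 0.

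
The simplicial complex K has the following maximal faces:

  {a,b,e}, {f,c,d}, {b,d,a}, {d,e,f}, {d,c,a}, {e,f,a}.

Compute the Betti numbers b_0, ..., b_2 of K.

Fix the vertex order a < b < c < d < e < f and write every simplex with vertices in increasing order. Then dim K = 2 and the simplices of K are:

  0-simplices (6): a, b, c, d, e, f
  1-simplices (12): ab, ac, ad, ae, af, bd, be, cd, cf, de, df, ef
  2-simplices (6): abd, abe, acd, aef, cdf, def

giving chain groups C_0 ≅ Z^6, C_1 ≅ Z^12, C_2 ≅ Z^6.

Boundary ∂_1: C_1 → C_0 sends each edge [p,q] (with p < q) to q − p.
As a 6×12 matrix over Z this has rank 5, with invariant factors (1,1,1,1,1).

∂_2: C_2 → C_1 sends each 2-simplex [p,q,r] to [q,r] − [p,r] + [p,q]. For instance
  ∂abe = be − ae + ab,
  ∂acd = cd − ad + ac.
As a 12×6 matrix over Z this has rank 6, with invariant factors (1,1,1,1,1,1).

Now H_k = ker ∂_k / im ∂_{k+1}, so:

  H_0: rank C_0 − rank ∂_1 = 6 − 5 = 1, and the invariant factors of ∂_1 are all 1, so H_0 ≅ Z.
  H_1: rank ker ∂_1 − rank ∂_2 = (12 − 5) − 6 = 1, and the invariant factors of ∂_2 are all 1, so H_1 ≅ Z.
  H_2: rank ker ∂_2 − rank ∂_3 = (6 − 6) − 0 = 0, and there is no ∂_3, so H_2 ≅ 0.

As a check, the Euler characteristic is 6 − 12 + 6 = 0, which agrees with 1 − 1 + 0 = 0.

Hence the Betti numbers are b_0 = 1, b_1 = 1, b_2 = 0.

b_0 = 1, b_1 = 1, b_2 = 0.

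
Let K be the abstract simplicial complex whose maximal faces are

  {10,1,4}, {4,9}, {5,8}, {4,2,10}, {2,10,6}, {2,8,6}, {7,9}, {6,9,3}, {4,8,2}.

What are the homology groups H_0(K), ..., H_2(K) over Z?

K has 10 vertices, 16 edges, 6 triangles.
rank ∂_0 = 0, rank ∂_1 = 9 ⇒ b_0 = 10 − 0 − 9 = 1; all invariant factors of ∂_1 are 1 so no torsion. So H_0 = Z.
rank ∂_1 = 9, rank ∂_2 = 6 ⇒ b_1 = 16 − 9 − 6 = 1; all invariant factors of ∂_2 are 1 so no torsion. So H_1 = Z.
rank ∂_2 = 6, rank ∂_3 = 0 ⇒ b_2 = 6 − 6 − 0 = 0. So H_2 = 0.

H_0 ≅ Z,  H_1 ≅ Z,  H_2 = 0.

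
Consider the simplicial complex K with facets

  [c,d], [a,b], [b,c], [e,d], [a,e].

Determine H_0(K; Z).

Take the total order a < b < c < d < e on the vertex set. Then K (dimension 1) consists of the simplices:

  0-simplices (5): a, b, c, d, e
  1-simplices (5): ab, ae, bc, cd, de

Hence C_0 ≅ Z^5, C_1 ≅ Z^5.

∂_1: C_1 → C_0 maps an edge to its endpoints' difference, ∂[p,q] = q − p.
The resulting 5×5 matrix has rank 4, and its Smith normal form has invariant factors (1,1,1,1).

Now H_k = ker ∂_k / im ∂_{k+1}, so:

  H_0: rank C_0 − rank ∂_1 = 5 − 4 = 1, and the invariant factors of ∂_1 are all 1, so H_0 ≅ Z.

H_0 ≅ Z.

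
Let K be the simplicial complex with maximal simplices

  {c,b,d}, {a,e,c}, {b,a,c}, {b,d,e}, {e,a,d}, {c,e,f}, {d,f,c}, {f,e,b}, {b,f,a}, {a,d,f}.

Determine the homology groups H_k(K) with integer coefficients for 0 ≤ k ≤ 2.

H_0 ≅ Z,  H_1 ≅ Z_2,  H_2 = 0.

We work with the vertex ordering a < b < c < d < e < f. The simplices of K, each written with vertices in increasing order, are:

  0-simplices (6): a, b, c, d, e, f
  1-simplices (15): ab, ac, ad, ae, af, bc, bd, be, bf, cd, ce, cf, de, df, ef
  2-simplices (10): abc, abf, ace, ade, adf, bcd, bde, bef, cdf, cef

giving chain groups C_0 ≅ Z^6, C_1 ≅ Z^15, C_2 ≅ Z^10.

∂_1: C_1 → C_0 sends each edge [p,q] (with p < q) to q − p.
The resulting 6×15 matrix has rank 5, and its Smith normal form has invariant factors (1,1,1,1,1).

Boundary ∂_2: C_2 → C_1 maps a triangle to the signed sum of its edges. For instance
  ∂adf = df − af + ad,
  ∂bef = ef − bf + be.
This gives a 15×10 integer matrix of rank 10; reducing to Smith normal form yields diagonal entries (1,1,1,1,1,1,1,1,1,2).

From H_k ≅ ker(∂_k) / im(∂_{k+1}) we obtain:

  H_0: rank C_0 − rank ∂_1 = 6 − 5 = 1, and the invariant factors of ∂_1 are all 1, so H_0 = Z.
  H_1: rank ker ∂_1 − rank ∂_2 = (15 − 5) − 10 = 0, and ∂_2 has invariant factor 2 > 1, so H_1 = Z_2.
  H_2: rank ker ∂_2 − rank ∂_3 = (10 − 10) − 0 = 0, and there is no ∂_3, so H_2 = 0.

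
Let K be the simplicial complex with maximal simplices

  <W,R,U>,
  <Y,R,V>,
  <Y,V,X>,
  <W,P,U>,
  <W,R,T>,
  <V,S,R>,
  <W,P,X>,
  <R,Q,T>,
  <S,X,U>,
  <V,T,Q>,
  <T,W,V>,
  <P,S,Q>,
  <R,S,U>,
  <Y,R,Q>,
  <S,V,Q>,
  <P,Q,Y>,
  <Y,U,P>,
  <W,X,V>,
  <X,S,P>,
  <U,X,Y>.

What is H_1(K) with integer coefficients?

Take the total order P < Q < R < S < T < U < V < W < X < Y on the vertex set. Then K (dimension 2) consists of the simplices:

  0-simplices (10): P, Q, R, S, T, U, V, W, X, Y
  1-simplices (30): PQ, PS, PU, PW, PX, PY, QR, QS, QT, QV, QY, RS, RT, RU, RV, RW, RY, SU, SV, SX, TV, TW, UW, UX, UY, VW, VX, VY, WX, XY
  2-simplices (20): PQS, PQY, PSX, PUW, PUY, PWX, QRT, QRY, QSV, QTV, RSU, RSV, RTW, RUW, RVY, SUX, TVW, UXY, VWX, VXY

Hence C_0 ≅ Z^10, C_1 ≅ Z^30, C_2 ≅ Z^20.

The boundary map ∂_1: C_1 → C_0 is given by ∂[p,q] = [q] − [p].
This gives a 10×30 integer matrix of rank 9; reducing to Smith normal form yields diagonal entries (1,1,1,1,1,1,1,1,1).

∂_2: C_2 → C_1 sends each 2-simplex [p,q,r] to [q,r] − [p,r] + [p,q]. For instance
  ∂PSX = SX − PX + PS,
  ∂QTV = TV − QV + QT.
The 30×20 boundary matrix has rank 20 and Smith normal form diag(1,1,1,1,1,1,1,1,1,1,1,1,1,1,1,1,1,1,1,2).

Computing H_k = (kernel of ∂_k) / (image of ∂_{k+1}):

  H_1: rank ker ∂_1 − rank ∂_2 = (30 − 9) − 20 = 1, and ∂_2 has invariant factor 2 > 1, so H_1 = Z ⊕ Z_2.

(K is a triangulation of the Klein bottle.)

H_1 = Z ⊕ Z_2.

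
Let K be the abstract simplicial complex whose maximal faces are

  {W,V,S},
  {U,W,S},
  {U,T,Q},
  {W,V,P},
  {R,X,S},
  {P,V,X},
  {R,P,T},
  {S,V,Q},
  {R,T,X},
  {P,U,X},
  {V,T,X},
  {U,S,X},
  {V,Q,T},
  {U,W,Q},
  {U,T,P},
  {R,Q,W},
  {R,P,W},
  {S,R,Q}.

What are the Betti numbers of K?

b_0 = 1, b_1 = 1, b_2 = 0.

Take the total order P < Q < R < S < T < U < V < W < X on the vertex set. Then K (dimension 2) consists of the simplices:

  0-simplices (9): P, Q, R, S, T, U, V, W, X
  1-simplices (27): PR, PT, PU, PV, PW, PX, QR, QS, QT, QU, QV, QW, RS, RT, RW, RX, SU, SV, SW, SX, TU, TV, TX, UW, UX, VW, VX
  2-simplices (18): PRT, PRW, PTU, PUX, PVW, PVX, QRS, QRW, QSV, QTU, QTV, QUW, RSX, RTX, SUW, SUX, SVW, TVX

giving chain groups C_0 ≅ Z^9, C_1 ≅ Z^27, C_2 ≅ Z^18.

Boundary ∂_1: C_1 → C_0 sends each edge [p,q] (with p < q) to q − p. For instance
  ∂PX = X − P.
As a 9×27 matrix over Z this has rank 8, with invariant factors (1,1,1,1,1,1,1,1).

∂_2: C_2 → C_1 acts by ∂[p,q,r] = [q,r] − [p,r] + [p,q]. For instance
  ∂SUW = UW − SW + SU,
  ∂PVX = VX − PX + PV.
The resulting 27×18 matrix has rank 18, and its Smith normal form has invariant factors (1,1,1,1,1,1,1,1,1,1,1,1,1,1,1,1,1,2).

Reading off H_k = ker ∂_k / im ∂_{k+1}:

  H_0: rank C_0 − rank ∂_1 = 9 − 8 = 1, and the invariant factors of ∂_1 are all 1, so H_0 = Z.
  H_1: rank ker ∂_1 − rank ∂_2 = (27 − 8) − 18 = 1, and ∂_2 has invariant factor 2 > 1, so H_1 = Z ⊕ Z/2.
  H_2: rank ker ∂_2 − rank ∂_3 = (18 − 18) − 0 = 0, and there is no ∂_3, so H_2 = 0.

As a check, the Euler characteristic is 9 − 27 + 18 = 0, which agrees with 1 − 1 + 0 = 0.
(K is a triangulation of the Klein bottle.)

Hence the Betti numbers are b_0 = 1, b_1 = 1, b_2 = 0.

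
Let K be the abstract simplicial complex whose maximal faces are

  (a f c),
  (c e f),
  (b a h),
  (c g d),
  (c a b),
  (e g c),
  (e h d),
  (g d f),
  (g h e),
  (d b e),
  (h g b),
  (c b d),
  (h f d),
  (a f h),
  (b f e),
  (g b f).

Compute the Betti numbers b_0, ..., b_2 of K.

We work with the vertex ordering a < b < c < d < e < f < g < h. The simplices of K, each written with vertices in increasing order, are:

  0-simplices (8): a, b, c, d, e, f, g, h
  1-simplices (24): ab, ac, af, ah, bc, bd, be, bf, bg, bh, cd, ce, cf, cg, de, df, dg, dh, ef, eg, eh, fg, fh, gh
  2-simplices (16): abc, abh, acf, afh, bcd, bde, bef, bfg, bgh, cdg, cef, ceg, deh, dfg, dfh, egh

so the chain groups are C_0 ≅ Z^8, C_1 ≅ Z^24, C_2 ≅ Z^16.

Boundary ∂_1: C_1 → C_0 is given by ∂[p,q] = [q] − [p].
The resulting 8×24 matrix has rank 7, and its Smith normal form has invariant factors (1,1,1,1,1,1,1).

The boundary map ∂_2: C_2 → C_1 acts by ∂[p,q,r] = [q,r] − [p,r] + [p,q]. For instance
  ∂ceg = eg − cg + ce,
  ∂cdg = dg − cg + cd.
The 24×16 boundary matrix has rank 15 and Smith normal form diag(1,1,1,1,1,1,1,1,1,1,1,1,1,1,1).

Now H_k = ker ∂_k / im ∂_{k+1}, so:

  H_0: rank C_0 − rank ∂_1 = 8 − 7 = 1, and the invariant factors of ∂_1 are all 1, so H_0 = Z.
  H_1: rank ker ∂_1 − rank ∂_2 = (24 − 7) − 15 = 2, and the invariant factors of ∂_2 are all 1, so H_1 = Z^2.
  H_2: rank ker ∂_2 − rank ∂_3 = (16 − 15) − 0 = 1, and there is no ∂_3, so H_2 = Z.

As a check, the Euler characteristic is 8 − 24 + 16 = 0, which agrees with 1 − 2 + 1 = 0.
(K is a triangulation of the torus T^2.)

Hence the Betti numbers are b_0 = 1, b_1 = 2, b_2 = 1.

b_0 = 1, b_1 = 2, b_2 = 1.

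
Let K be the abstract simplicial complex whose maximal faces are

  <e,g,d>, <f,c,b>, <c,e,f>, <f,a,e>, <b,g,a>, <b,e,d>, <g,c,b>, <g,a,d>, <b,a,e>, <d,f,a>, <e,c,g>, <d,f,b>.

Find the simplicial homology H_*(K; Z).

We work with the vertex ordering a < b < c < d < e < f < g. The simplices of K, each written with vertices in increasing order, are:

  0-simplices (7): a, b, c, d, e, f, g
  1-simplices (18): ab, ad, ae, af, ag, bc, bd, be, bf, bg, ce, cf, cg, de, df, dg, ef, eg
  2-simplices (12): abe, abg, adf, adg, aef, bcf, bcg, bde, bdf, cef, ceg, deg

giving chain groups C_0 ≅ Z^7, C_1 ≅ Z^18, C_2 ≅ Z^12.

The boundary map ∂_1: C_1 → C_0 sends each edge [p,q] (with p < q) to q − p. For instance
  ∂bc = c − b.
The resulting 7×18 matrix has rank 6, and its Smith normal form has invariant factors (1,1,1,1,1,1).

∂_2: C_2 → C_1 maps a triangle to the signed sum of its edges. For instance
  ∂bde = de − be + bd,
  ∂abe = be − ae + ab.
As a 18×12 matrix over Z this has rank 12, with invariant factors (1,1,1,1,1,1,1,1,1,1,1,2).

Computing H_k = (kernel of ∂_k) / (image of ∂_{k+1}):

  H_0: rank C_0 − rank ∂_1 = 7 − 6 = 1, and the invariant factors of ∂_1 are all 1, so H_0 = Z.
  H_1: rank ker ∂_1 − rank ∂_2 = (18 − 6) − 12 = 0, and ∂_2 has invariant factor 2 > 1, so H_1 = Z_2.
  H_2: rank ker ∂_2 − rank ∂_3 = (12 − 12) − 0 = 0, and there is no ∂_3, so H_2 = 0.

As a check, the Euler characteristic is 7 − 18 + 12 = 1, which agrees with 1 − 0 + 0 = 1.

H_0 = Z,  H_1 = Z_2,  H_2 = 0.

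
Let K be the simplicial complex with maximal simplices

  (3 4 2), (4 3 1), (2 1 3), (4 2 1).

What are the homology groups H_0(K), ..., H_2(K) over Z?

K has 4 vertices, 6 edges, 4 triangles.
rank ∂_0 = 0, rank ∂_1 = 3 ⇒ b_0 = 4 − 0 − 3 = 1; all invariant factors of ∂_1 are 1 so no torsion. So H_0 = Z.
rank ∂_1 = 3, rank ∂_2 = 3 ⇒ b_1 = 6 − 3 − 3 = 0; all invariant factors of ∂_2 are 1 so no torsion. So H_1 = 0.
rank ∂_2 = 3, rank ∂_3 = 0 ⇒ b_2 = 4 − 3 − 0 = 1. So H_2 = Z.

H_0 = Z,  H_1 = 0,  H_2 = Z.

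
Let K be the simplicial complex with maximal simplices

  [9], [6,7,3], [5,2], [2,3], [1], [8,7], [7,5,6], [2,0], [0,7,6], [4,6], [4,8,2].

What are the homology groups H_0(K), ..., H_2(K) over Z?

Order the vertices as 0 < 1 < 2 < 3 < 4 < 5 < 6 < 7 < 8 < 9. Listing each simplex with vertices in this order, K has dimension 2 with simplices:

  0-simplices (10): [0], [1], [2], [3], [4], [5], [6], [7], [8], [9]
  1-simplices (15): [0,2], [0,6], [0,7], [2,3], [2,4], [2,5], [2,8], [3,6], [3,7], [4,6], [4,8], [5,6], [5,7], [6,7], [7,8]
  2-simplices (4): [0,6,7], [2,4,8], [3,6,7], [5,6,7]

so the chain groups are C_0 ≅ Z^10, C_1 ≅ Z^15, C_2 ≅ Z^4.

Boundary ∂_1: C_1 → C_0 maps an edge to its endpoints' difference, ∂[p,q] = q − p. For instance
  ∂[4,8] = [8] − [4].
This gives a 10×15 integer matrix of rank 7; reducing to Smith normal form yields diagonal entries (1,1,1,1,1,1,1).

Boundary ∂_2: C_2 → C_1 maps a triangle to the signed sum of its edges. For instance
  ∂[2,4,8] = [4,8] − [2,8] + [2,4],
  ∂[5,6,7] = [6,7] − [5,7] + [5,6].
The 15×4 boundary matrix has rank 4 and Smith normal form diag(1,1,1,1).

From H_k ≅ ker(∂_k) / im(∂_{k+1}) we obtain:

  H_0: rank C_0 − rank ∂_1 = 10 − 7 = 3, and the invariant factors of ∂_1 are all 1, so H_0 ≅ Z^3.
  H_1: rank ker ∂_1 − rank ∂_2 = (15 − 7) − 4 = 4, and the invariant factors of ∂_2 are all 1, so H_1 ≅ Z^4.
  H_2: rank ker ∂_2 − rank ∂_3 = (4 − 4) − 0 = 0, and there is no ∂_3, so H_2 ≅ 0.

As a check, the Euler characteristic is 10 − 15 + 4 = -1, which agrees with 3 − 4 + 0 = -1.

H_0 ≅ Z^3,  H_1 ≅ Z^4,  H_2 = 0.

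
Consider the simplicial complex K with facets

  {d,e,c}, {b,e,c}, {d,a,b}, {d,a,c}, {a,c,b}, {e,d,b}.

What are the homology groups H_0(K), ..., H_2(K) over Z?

H_0 ≅ Z,  H_1 = 0,  H_2 ≅ Z.

Take the total order a < b < c < d < e on the vertex set. Then K (dimension 2) consists of the simplices:

  0-simplices (5): a, b, c, d, e
  1-simplices (9): ab, ac, ad, bc, bd, be, cd, ce, de
  2-simplices (6): abc, abd, acd, bce, bde, cde

giving chain groups C_0 ≅ Z^5, C_1 ≅ Z^9, C_2 ≅ Z^6.

Boundary ∂_1: C_1 → C_0 is given by ∂[p,q] = [q] − [p]. For instance
  ∂cd = d − c.
The 5×9 boundary matrix has rank 4 and Smith normal form diag(1,1,1,1).

The boundary map ∂_2: C_2 → C_1 sends each 2-simplex [p,q,r] to [q,r] − [p,r] + [p,q]. For instance
  ∂cde = de − ce + cd,
  ∂abc = bc − ac + ab.
The resulting 9×6 matrix has rank 5, and its Smith normal form has invariant factors (1,1,1,1,1).

Reading off H_k = ker ∂_k / im ∂_{k+1}:

  H_0: rank C_0 − rank ∂_1 = 5 − 4 = 1, and the invariant factors of ∂_1 are all 1, so H_0 ≅ Z.
  H_1: rank ker ∂_1 − rank ∂_2 = (9 − 4) − 5 = 0, and the invariant factors of ∂_2 are all 1, so H_1 ≅ 0.
  H_2: rank ker ∂_2 − rank ∂_3 = (6 − 5) − 0 = 1, and there is no ∂_3, so H_2 ≅ Z.

(K is a triangulation of the 2-sphere S^2.)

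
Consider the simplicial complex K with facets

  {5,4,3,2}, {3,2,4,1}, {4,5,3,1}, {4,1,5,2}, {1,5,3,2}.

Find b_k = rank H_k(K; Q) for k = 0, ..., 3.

We work with the vertex ordering 1 < 2 < 3 < 4 < 5. The simplices of K, each written with vertices in increasing order, are:

  0-simplices (5): [1], [2], [3], [4], [5]
  1-simplices (10): [1,2], [1,3], [1,4], [1,5], [2,3], [2,4], [2,5], [3,4], [3,5], [4,5]
  2-simplices (10): [1,2,3], [1,2,4], [1,2,5], [1,3,4], [1,3,5], [1,4,5], [2,3,4], [2,3,5], [2,4,5], [3,4,5]
  3-simplices (5): [1,2,3,4], [1,2,3,5], [1,2,4,5], [1,3,4,5], [2,3,4,5]

so the chain groups are C_0 ≅ Z^5, C_1 ≅ Z^10, C_2 ≅ Z^10, C_3 ≅ Z^5.

Boundary ∂_1: C_1 → C_0 sends each edge [p,q] (with p < q) to q − p. For instance
  ∂[1,3] = [3] − [1].
The resulting 5×10 matrix has rank 4, and its Smith normal form has invariant factors (1,1,1,1).

The boundary map ∂_2: C_2 → C_1 acts by ∂[p,q,r] = [q,r] − [p,r] + [p,q]. For instance
  ∂[2,4,5] = [4,5] − [2,5] + [2,4],
  ∂[1,2,3] = [2,3] − [1,3] + [1,2].
This gives a 10×10 integer matrix of rank 6; reducing to Smith normal form yields diagonal entries (1,1,1,1,1,1).

The boundary map ∂_3: C_3 → C_2 sends each 3-simplex σ to the alternating sum Σ_i (−1)^i (σ with its i-th vertex removed). For instance
  ∂[2,3,4,5] = [3,4,5] − [2,4,5] + [2,3,5] − [2,3,4],
  ∂[1,2,4,5] = [2,4,5] − [1,4,5] + [1,2,5] − [1,2,4].
The resulting 10×5 matrix has rank 4, and its Smith normal form has invariant factors (1,1,1,1).

From H_k ≅ ker(∂_k) / im(∂_{k+1}) we obtain:

  H_0: rank C_0 − rank ∂_1 = 5 − 4 = 1, and the invariant factors of ∂_1 are all 1, so H_0 = Z.
  H_1: rank ker ∂_1 − rank ∂_2 = (10 − 4) − 6 = 0, and the invariant factors of ∂_2 are all 1, so H_1 = 0.
  H_2: rank ker ∂_2 − rank ∂_3 = (10 − 6) − 4 = 0, and the invariant factors of ∂_3 are all 1, so H_2 = 0.
  H_3: rank ker ∂_3 − rank ∂_4 = (5 − 4) − 0 = 1, and there is no ∂_4, so H_3 = Z.

As a check, the Euler characteristic is 5 − 10 + 10 − 5 = 0, which agrees with 1 − 0 + 0 − 1 = 0.

Hence the Betti numbers are b_0 = 1, b_1 = 0, b_2 = 0, b_3 = 1.

b_0 = 1, b_1 = 0, b_2 = 0, b_3 = 1.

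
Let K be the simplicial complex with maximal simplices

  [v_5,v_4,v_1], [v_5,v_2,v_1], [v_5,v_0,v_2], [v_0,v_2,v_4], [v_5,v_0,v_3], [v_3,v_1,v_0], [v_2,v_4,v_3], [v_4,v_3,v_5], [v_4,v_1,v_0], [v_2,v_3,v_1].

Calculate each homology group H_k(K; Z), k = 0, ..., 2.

H_0 ≅ Z,  H_1 ≅ Z/2,  H_2 = 0.

K has 6 vertices, 15 edges, 10 triangles.
rank ∂_0 = 0, rank ∂_1 = 5 ⇒ b_0 = 6 − 0 − 5 = 1; all invariant factors of ∂_1 are 1 so no torsion. So H_0 ≅ Z.
rank ∂_1 = 5, rank ∂_2 = 10 ⇒ b_1 = 15 − 5 − 10 = 0; ∂_2 has invariant factor(s) [2] giving torsion. So H_1 ≅ Z/2.
rank ∂_2 = 10, rank ∂_3 = 0 ⇒ b_2 = 10 − 10 − 0 = 0. So H_2 ≅ 0.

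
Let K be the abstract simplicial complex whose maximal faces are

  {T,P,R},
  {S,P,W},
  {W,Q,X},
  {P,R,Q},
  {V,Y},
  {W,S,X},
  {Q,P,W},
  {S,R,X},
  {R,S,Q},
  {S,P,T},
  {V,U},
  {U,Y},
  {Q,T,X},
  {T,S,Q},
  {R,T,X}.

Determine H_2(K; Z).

H_2 = 0.

We work with the vertex ordering P < Q < R < S < T < U < V < W < X < Y. The simplices of K, each written with vertices in increasing order, are:

  0-simplices (10): P, Q, R, S, T, U, V, W, X, Y
  1-simplices (21): PQ, PR, PS, PT, PW, QR, QS, QT, QW, QX, RS, RT, RX, ST, SW, SX, TX, UV, UY, VY, WX
  2-simplices (12): PQR, PQW, PRT, PST, PSW, QRS, QST, QTX, QWX, RSX, RTX, SWX

so the chain groups are C_0 ≅ Z^10, C_1 ≅ Z^21, C_2 ≅ Z^12.

Boundary ∂_1: C_1 → C_0 is given by ∂[p,q] = [q] − [p].
The resulting 10×21 matrix has rank 8, and its Smith normal form has invariant factors (1,1,1,1,1,1,1,1).

∂_2: C_2 → C_1 acts by ∂[p,q,r] = [q,r] − [p,r] + [p,q]. For instance
  ∂PQR = QR − PR + PQ,
  ∂PQW = QW − PW + PQ.
As a 21×12 matrix over Z this has rank 12, with invariant factors (1,1,1,1,1,1,1,1,1,1,1,2).

Reading off H_k = ker ∂_k / im ∂_{k+1}:

  H_2: rank ker ∂_2 − rank ∂_3 = (12 − 12) − 0 = 0, and there is no ∂_3, so H_2 ≅ 0.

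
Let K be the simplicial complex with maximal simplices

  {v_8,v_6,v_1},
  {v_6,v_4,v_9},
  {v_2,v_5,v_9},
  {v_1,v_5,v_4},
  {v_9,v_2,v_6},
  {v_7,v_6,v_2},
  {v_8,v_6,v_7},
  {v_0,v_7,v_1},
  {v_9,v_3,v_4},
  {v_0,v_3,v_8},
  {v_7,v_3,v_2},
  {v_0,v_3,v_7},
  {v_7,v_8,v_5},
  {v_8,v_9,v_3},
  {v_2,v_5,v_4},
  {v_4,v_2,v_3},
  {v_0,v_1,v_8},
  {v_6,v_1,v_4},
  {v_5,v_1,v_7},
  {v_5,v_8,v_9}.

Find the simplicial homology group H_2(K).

H_2 ≅ 0.

Fix the vertex order v_0 < v_1 < v_2 < v_3 < v_4 < v_5 < v_6 < v_7 < v_8 < v_9 and write every simplex with vertices in increasing order. Then dim K = 2 and the simplices of K are:

  0-simplices (10): [v_0], [v_1], [v_2], [v_3], [v_4], [v_5], [v_6], [v_7], [v_8], [v_9]
  1-simplices (30): (30 of them)
  2-simplices (20): (20 of them)

so the chain groups are C_0 ≅ Z^10, C_1 ≅ Z^30, C_2 ≅ Z^20.

The boundary map ∂_1: C_1 → C_0 sends each edge [p,q] (with p < q) to q − p. For instance
  ∂[v_3,v_8] = [v_8] − [v_3].
The 10×30 boundary matrix has rank 9 and Smith normal form diag(1,1,1,1,1,1,1,1,1).

Boundary ∂_2: C_2 → C_1 maps a triangle to the signed sum of its edges. For instance
  ∂[v_2,v_6,v_9] = [v_6,v_9] − [v_2,v_9] + [v_2,v_6],
  ∂[v_5,v_8,v_9] = [v_8,v_9] − [v_5,v_9] + [v_5,v_8].
The 30×20 boundary matrix has rank 20 and Smith normal form diag(1,1,1,1,1,1,1,1,1,1,1,1,1,1,1,1,1,1,1,2).

From H_k ≅ ker(∂_k) / im(∂_{k+1}) we obtain:

  H_2: rank ker ∂_2 − rank ∂_3 = (20 − 20) − 0 = 0, and there is no ∂_3, so H_2 ≅ 0.

(K is a triangulation of the Klein bottle.)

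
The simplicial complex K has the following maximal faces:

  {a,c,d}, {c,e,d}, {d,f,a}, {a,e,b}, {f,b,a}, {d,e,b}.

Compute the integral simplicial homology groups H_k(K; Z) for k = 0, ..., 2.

H_0 = Z,  H_1 = Z,  H_2 = 0.

K has 6 vertices, 12 edges, 6 triangles.
rank ∂_0 = 0, rank ∂_1 = 5 ⇒ b_0 = 6 − 0 − 5 = 1; all invariant factors of ∂_1 are 1 so no torsion. So H_0 = Z.
rank ∂_1 = 5, rank ∂_2 = 6 ⇒ b_1 = 12 − 5 − 6 = 1; all invariant factors of ∂_2 are 1 so no torsion. So H_1 = Z.
rank ∂_2 = 6, rank ∂_3 = 0 ⇒ b_2 = 6 − 6 − 0 = 0. So H_2 = 0.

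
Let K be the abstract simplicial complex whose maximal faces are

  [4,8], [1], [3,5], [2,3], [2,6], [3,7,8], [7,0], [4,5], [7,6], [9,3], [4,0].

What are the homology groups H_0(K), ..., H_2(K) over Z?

H_0 = Z^2,  H_1 = Z^3,  H_2 = 0.

Take the total order 0 < 1 < 2 < 3 < 4 < 5 < 6 < 7 < 8 < 9 on the vertex set. Then K (dimension 2) consists of the simplices:

  0-simplices (10): [0], [1], [2], [3], [4], [5], [6], [7], [8], [9]
  1-simplices (12): [0,4], [0,7], [2,3], [2,6], [3,5], [3,7], [3,8], [3,9], [4,5], [4,8], [6,7], [7,8]
  2-simplices (1): [3,7,8]

giving chain groups C_0 ≅ Z^10, C_1 ≅ Z^12, C_2 ≅ Z^1.

∂_1: C_1 → C_0 maps an edge to its endpoints' difference, ∂[p,q] = q − p.
This gives a 10×12 integer matrix of rank 8; reducing to Smith normal form yields diagonal entries (1,1,1,1,1,1,1,1).

Boundary ∂_2: C_2 → C_1 acts by ∂[p,q,r] = [q,r] − [p,r] + [p,q]. For instance
  ∂[3,7,8] = [7,8] − [3,8] + [3,7].
As a 12×1 matrix over Z this has rank 1, with invariant factors (1).

Computing H_k = (kernel of ∂_k) / (image of ∂_{k+1}):

  H_0: rank C_0 − rank ∂_1 = 10 − 8 = 2, and the invariant factors of ∂_1 are all 1, so H_0 ≅ Z^2.
  H_1: rank ker ∂_1 − rank ∂_2 = (12 − 8) − 1 = 3, and the invariant factors of ∂_2 are all 1, so H_1 ≅ Z^3.
  H_2: rank ker ∂_2 − rank ∂_3 = (1 − 1) − 0 = 0, and there is no ∂_3, so H_2 ≅ 0.

As a check, the Euler characteristic is 10 − 12 + 1 = -1, which agrees with 2 − 3 + 0 = -1.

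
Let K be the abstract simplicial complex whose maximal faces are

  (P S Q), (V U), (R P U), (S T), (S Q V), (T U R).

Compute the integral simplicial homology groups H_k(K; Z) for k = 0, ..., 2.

H_0 = Z,  H_1 = Z^2,  H_2 = 0.

Order the vertices as P < Q < R < S < T < U < V. Listing each simplex with vertices in this order, K has dimension 2 with simplices:

  0-simplices (7): P, Q, R, S, T, U, V
  1-simplices (12): PQ, PR, PS, PU, QS, QV, RT, RU, ST, SV, TU, UV
  2-simplices (4): PQS, PRU, QSV, RTU

so the chain groups are C_0 ≅ Z^7, C_1 ≅ Z^12, C_2 ≅ Z^4.

Boundary ∂_1: C_1 → C_0 sends each edge [p,q] (with p < q) to q − p. For instance
  ∂PR = R − P.
The 7×12 boundary matrix has rank 6 and Smith normal form diag(1,1,1,1,1,1).

The boundary map ∂_2: C_2 → C_1 sends each 2-simplex [p,q,r] to [q,r] − [p,r] + [p,q]. For instance
  ∂PRU = RU − PU + PR,
  ∂QSV = SV − QV + QS.
The resulting 12×4 matrix has rank 4, and its Smith normal form has invariant factors (1,1,1,1).

Reading off H_k = ker ∂_k / im ∂_{k+1}:

  H_0: rank C_0 − rank ∂_1 = 7 − 6 = 1, and the invariant factors of ∂_1 are all 1, so H_0 ≅ Z.
  H_1: rank ker ∂_1 − rank ∂_2 = (12 − 6) − 4 = 2, and the invariant factors of ∂_2 are all 1, so H_1 ≅ Z^2.
  H_2: rank ker ∂_2 − rank ∂_3 = (4 − 4) − 0 = 0, and there is no ∂_3, so H_2 ≅ 0.

As a check, the Euler characteristic is 7 − 12 + 4 = -1, which agrees with 1 − 2 + 0 = -1.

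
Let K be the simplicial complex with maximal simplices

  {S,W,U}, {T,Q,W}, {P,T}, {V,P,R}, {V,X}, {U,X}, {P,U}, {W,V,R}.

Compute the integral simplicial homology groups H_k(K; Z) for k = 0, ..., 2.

We work with the vertex ordering P < Q < R < S < T < U < V < W < X. The simplices of K, each written with vertices in increasing order, are:

  0-simplices (9): P, Q, R, S, T, U, V, W, X
  1-simplices (15): PR, PT, PU, PV, QT, QW, RV, RW, SU, SW, TW, UW, UX, VW, VX
  2-simplices (4): PRV, QTW, RVW, SUW

giving chain groups C_0 ≅ Z^9, C_1 ≅ Z^15, C_2 ≅ Z^4.

The boundary map ∂_1: C_1 → C_0 is given by ∂[p,q] = [q] − [p]. For instance
  ∂UW = W − U.
The resulting 9×15 matrix has rank 8, and its Smith normal form has invariant factors (1,1,1,1,1,1,1,1).

∂_2: C_2 → C_1 sends each 2-simplex [p,q,r] to [q,r] − [p,r] + [p,q]. For instance
  ∂PRV = RV − PV + PR,
  ∂QTW = TW − QW + QT.
This gives a 15×4 integer matrix of rank 4; reducing to Smith normal form yields diagonal entries (1,1,1,1).

From H_k ≅ ker(∂_k) / im(∂_{k+1}) we obtain:

  H_0: rank C_0 − rank ∂_1 = 9 − 8 = 1, and the invariant factors of ∂_1 are all 1, so H_0 = Z.
  H_1: rank ker ∂_1 − rank ∂_2 = (15 − 8) − 4 = 3, and the invariant factors of ∂_2 are all 1, so H_1 = Z^3.
  H_2: rank ker ∂_2 − rank ∂_3 = (4 − 4) − 0 = 0, and there is no ∂_3, so H_2 = 0.

H_0 = Z,  H_1 = Z^3,  H_2 = 0.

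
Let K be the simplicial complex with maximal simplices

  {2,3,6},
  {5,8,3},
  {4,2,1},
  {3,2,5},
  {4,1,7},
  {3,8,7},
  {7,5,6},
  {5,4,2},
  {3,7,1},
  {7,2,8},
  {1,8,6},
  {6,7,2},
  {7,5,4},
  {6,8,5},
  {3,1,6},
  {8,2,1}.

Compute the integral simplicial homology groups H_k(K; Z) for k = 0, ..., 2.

H_0 ≅ Z,  H_1 ≅ Z^2,  H_2 ≅ Z.

Fix the vertex order 1 < 2 < 3 < 4 < 5 < 6 < 7 < 8 and write every simplex with vertices in increasing order. Then dim K = 2 and the simplices of K are:

  0-simplices (8): [1], [2], [3], [4], [5], [6], [7], [8]
  1-simplices (24): (24 of them)
  2-simplices (16): [1,2,4], [1,2,8], [1,3,6], [1,3,7], [1,4,7], [1,6,8], [2,3,5], [2,3,6], [2,4,5], [2,6,7], [2,7,8], [3,5,8], [3,7,8], [4,5,7], [5,6,7], [5,6,8]

Hence C_0 ≅ Z^8, C_1 ≅ Z^24, C_2 ≅ Z^16.

The boundary map ∂_1: C_1 → C_0 is given by ∂[p,q] = [q] − [p]. For instance
  ∂[1,6] = [6] − [1].
As a 8×24 matrix over Z this has rank 7, with invariant factors (1,1,1,1,1,1,1).

The boundary map ∂_2: C_2 → C_1 maps a triangle to the signed sum of its edges. For instance
  ∂[1,4,7] = [4,7] − [1,7] + [1,4],
  ∂[2,6,7] = [6,7] − [2,7] + [2,6].
The resulting 24×16 matrix has rank 15, and its Smith normal form has invariant factors (1,1,1,1,1,1,1,1,1,1,1,1,1,1,1).

Computing H_k = (kernel of ∂_k) / (image of ∂_{k+1}):

  H_0: rank C_0 − rank ∂_1 = 8 − 7 = 1, and the invariant factors of ∂_1 are all 1, so H_0 ≅ Z.
  H_1: rank ker ∂_1 − rank ∂_2 = (24 − 7) − 15 = 2, and the invariant factors of ∂_2 are all 1, so H_1 ≅ Z^2.
  H_2: rank ker ∂_2 − rank ∂_3 = (16 − 15) − 0 = 1, and there is no ∂_3, so H_2 ≅ Z.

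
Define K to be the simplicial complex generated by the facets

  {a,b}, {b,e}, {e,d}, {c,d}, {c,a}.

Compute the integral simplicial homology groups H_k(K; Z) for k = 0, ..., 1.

H_0 = Z,  H_1 = Z.

K has 5 vertices, 5 edges.
rank ∂_0 = 0, rank ∂_1 = 4 ⇒ b_0 = 5 − 0 − 4 = 1; all invariant factors of ∂_1 are 1 so no torsion. So H_0 ≅ Z.
rank ∂_1 = 4, rank ∂_2 = 0 ⇒ b_1 = 5 − 4 − 0 = 1. So H_1 ≅ Z.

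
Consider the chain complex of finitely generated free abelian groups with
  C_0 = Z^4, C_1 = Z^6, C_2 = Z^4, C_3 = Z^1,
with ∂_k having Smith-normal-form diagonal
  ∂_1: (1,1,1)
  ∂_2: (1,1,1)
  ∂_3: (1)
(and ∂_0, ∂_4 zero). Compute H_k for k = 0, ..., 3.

H_0 = Z,  H_1 = 0,  H_2 = 0,  H_3 = 0.

H_0: b_0 = 4 − 0 − 3 = 1; torsion from ∂_1 factors > 1: none. So H_0 = Z.
H_1: b_1 = 6 − 3 − 3 = 0; torsion from ∂_2 factors > 1: none. So H_1 = 0.
H_2: b_2 = 4 − 3 − 1 = 0; torsion from ∂_3 factors > 1: none. So H_2 = 0.
H_3: b_3 = 1 − 1 − 0 = 0; torsion from ∂_4 factors > 1: none. So H_3 = 0.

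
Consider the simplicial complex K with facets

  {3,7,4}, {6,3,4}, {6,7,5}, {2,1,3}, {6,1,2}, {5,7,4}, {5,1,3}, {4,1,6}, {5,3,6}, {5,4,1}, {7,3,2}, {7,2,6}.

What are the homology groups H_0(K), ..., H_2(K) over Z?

Fix the vertex order 1 < 2 < 3 < 4 < 5 < 6 < 7 and write every simplex with vertices in increasing order. Then dim K = 2 and the simplices of K are:

  0-simplices (7): [1], [2], [3], [4], [5], [6], [7]
  1-simplices (18): [1,2], [1,3], [1,4], [1,5], [1,6], [2,3], [2,6], [2,7], [3,4], [3,5], [3,6], [3,7], [4,5], [4,6], [4,7], [5,6], [5,7], [6,7]
  2-simplices (12): [1,2,3], [1,2,6], [1,3,5], [1,4,5], [1,4,6], [2,3,7], [2,6,7], [3,4,6], [3,4,7], [3,5,6], [4,5,7], [5,6,7]

Hence C_0 ≅ Z^7, C_1 ≅ Z^18, C_2 ≅ Z^12.

∂_1: C_1 → C_0 is given by ∂[p,q] = [q] − [p].
As a 7×18 matrix over Z this has rank 6, with invariant factors (1,1,1,1,1,1).

The boundary map ∂_2: C_2 → C_1 maps a triangle to the signed sum of its edges. For instance
  ∂[3,4,6] = [4,6] − [3,6] + [3,4],
  ∂[1,2,3] = [2,3] − [1,3] + [1,2].
The 18×12 boundary matrix has rank 12 and Smith normal form diag(1,1,1,1,1,1,1,1,1,1,1,2).

From H_k ≅ ker(∂_k) / im(∂_{k+1}) we obtain:

  H_0: rank C_0 − rank ∂_1 = 7 − 6 = 1, and the invariant factors of ∂_1 are all 1, so H_0 = Z.
  H_1: rank ker ∂_1 − rank ∂_2 = (18 − 6) − 12 = 0, and ∂_2 has invariant factor 2 > 1, so H_1 = Z/2.
  H_2: rank ker ∂_2 − rank ∂_3 = (12 − 12) − 0 = 0, and there is no ∂_3, so H_2 = 0.

(K is a triangulation of the real projective plane RP^2.)

H_0 ≅ Z,  H_1 ≅ Z/2,  H_2 = 0.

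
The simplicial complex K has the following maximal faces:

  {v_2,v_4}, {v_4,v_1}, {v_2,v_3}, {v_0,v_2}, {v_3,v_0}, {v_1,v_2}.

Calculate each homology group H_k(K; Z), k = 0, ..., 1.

Take the total order v_0 < v_1 < v_2 < v_3 < v_4 on the vertex set. Then K (dimension 1) consists of the simplices:

  0-simplices (5): [v_0], [v_1], [v_2], [v_3], [v_4]
  1-simplices (6): [v_0,v_2], [v_0,v_3], [v_1,v_2], [v_1,v_4], [v_2,v_3], [v_2,v_4]

Hence C_0 ≅ Z^5, C_1 ≅ Z^6.

∂_1: C_1 → C_0 is given by ∂[p,q] = [q] − [p]. For instance
  ∂[v_0,v_3] = [v_3] − [v_0].
As a 5×6 matrix over Z this has rank 4, with invariant factors (1,1,1,1).

From H_k ≅ ker(∂_k) / im(∂_{k+1}) we obtain:

  H_0: rank C_0 − rank ∂_1 = 5 − 4 = 1, and the invariant factors of ∂_1 are all 1, so H_0 ≅ Z.
  H_1: rank ker ∂_1 − rank ∂_2 = (6 − 4) − 0 = 2, and there is no ∂_2, so H_1 ≅ Z^2.

H_0 = Z,  H_1 = Z^2.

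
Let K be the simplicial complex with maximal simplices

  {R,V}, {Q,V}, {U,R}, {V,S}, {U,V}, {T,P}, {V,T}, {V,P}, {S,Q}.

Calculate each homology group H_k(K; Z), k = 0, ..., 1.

Take the total order P < Q < R < S < T < U < V on the vertex set. Then K (dimension 1) consists of the simplices:

  0-simplices (7): P, Q, R, S, T, U, V
  1-simplices (9): PT, PV, QS, QV, RU, RV, SV, TV, UV

Hence C_0 ≅ Z^7, C_1 ≅ Z^9.

Boundary ∂_1: C_1 → C_0 is given by ∂[p,q] = [q] − [p]. For instance
  ∂QS = S − Q.
The 7×9 boundary matrix has rank 6 and Smith normal form diag(1,1,1,1,1,1).

From H_k ≅ ker(∂_k) / im(∂_{k+1}) we obtain:

  H_0: rank C_0 − rank ∂_1 = 7 − 6 = 1, and the invariant factors of ∂_1 are all 1, so H_0 ≅ Z.
  H_1: rank ker ∂_1 − rank ∂_2 = (9 − 6) − 0 = 3, and there is no ∂_2, so H_1 ≅ Z^3.

(K is a triangulation of a wedge of 3 circles.)

H_0 ≅ Z,  H_1 ≅ Z^3.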